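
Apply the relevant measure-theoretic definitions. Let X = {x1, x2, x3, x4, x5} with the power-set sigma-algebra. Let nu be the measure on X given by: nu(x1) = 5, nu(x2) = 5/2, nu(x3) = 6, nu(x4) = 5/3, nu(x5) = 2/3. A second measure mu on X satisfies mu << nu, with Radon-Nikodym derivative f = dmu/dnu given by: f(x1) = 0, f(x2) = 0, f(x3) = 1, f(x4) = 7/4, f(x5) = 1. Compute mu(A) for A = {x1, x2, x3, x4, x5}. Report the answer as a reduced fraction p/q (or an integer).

By the defining property of the Radon-Nikodym derivative, for every measurable set A,
  mu(A) = integral_A f dnu.
Since nu is a discrete measure concentrated on the atoms of X, the integral over A reduces to the sum
  mu(A) = sum_{x in A} f(x) * nu({x}).
Computing each term:
  x1: f(x1) * nu(x1) = 0 * 5 = 0.
  x2: f(x2) * nu(x2) = 0 * 5/2 = 0.
  x3: f(x3) * nu(x3) = 1 * 6 = 6.
  x4: f(x4) * nu(x4) = 7/4 * 5/3 = 35/12.
  x5: f(x5) * nu(x5) = 1 * 2/3 = 2/3.
Summing: mu(A) = 0 + 0 + 6 + 35/12 + 2/3 = 115/12.

115/12


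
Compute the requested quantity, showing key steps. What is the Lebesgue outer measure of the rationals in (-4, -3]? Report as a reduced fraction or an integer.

E = Q cap (-4, -3] is a subset of Q, which is countable. Enumerate Q = {q_1, q_2, ...}; for any eps > 0, cover q_k by the open interval (q_k - eps/2^(k+1), q_k + eps/2^(k+1)), of length eps/2^k. The total cover length is sum_{k>=1} eps/2^k = eps. Hence m*(E) <= m*(Q) <= eps for every eps > 0, and since outer measure is non-negative, m*(E) = 0.

0


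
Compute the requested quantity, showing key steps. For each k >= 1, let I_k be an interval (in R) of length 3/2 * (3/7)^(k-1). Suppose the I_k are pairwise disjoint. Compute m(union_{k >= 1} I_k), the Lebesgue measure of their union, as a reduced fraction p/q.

By countable additivity of the Lebesgue measure on pairwise disjoint measurable sets,
  m(union_{k >= 1} I_k) = sum_{k >= 1} m(I_k) = sum_{k >= 1} a * r^(k-1),
  with a = 3/2 and r = 3/7.
Since 0 < r = 3/7 < 1, the geometric series converges:
  sum_{k >= 1} a * r^(k-1) = a / (1 - r).
  = 3/2 / (1 - 3/7)
  = 3/2 / (4/7)
  = 21/8.

21/8


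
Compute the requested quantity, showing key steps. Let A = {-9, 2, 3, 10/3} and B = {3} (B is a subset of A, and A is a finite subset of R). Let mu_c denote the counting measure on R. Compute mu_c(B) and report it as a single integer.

Counting measure assigns mu_c(E) = |E| (number of elements) when E is finite.
B has 1 element(s), so mu_c(B) = 1.

1


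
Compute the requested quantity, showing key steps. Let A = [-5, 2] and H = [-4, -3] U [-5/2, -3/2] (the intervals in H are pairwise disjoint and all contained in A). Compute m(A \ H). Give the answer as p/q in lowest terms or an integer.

The ambient interval has length m(A) = 2 - (-5) = 7.
Since the holes are disjoint and sit inside A, by finite additivity
  m(H) = sum_i (b_i - a_i), and m(A \ H) = m(A) - m(H).
Computing the hole measures:
  m(H_1) = -3 - (-4) = 1.
  m(H_2) = -3/2 - (-5/2) = 1.
Summed: m(H) = 1 + 1 = 2.
So m(A \ H) = 7 - 2 = 5.

5


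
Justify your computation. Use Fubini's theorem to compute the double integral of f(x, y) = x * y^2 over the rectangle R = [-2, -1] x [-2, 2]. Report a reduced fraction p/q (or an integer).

f(x, y) is a tensor product of a function of x and a function of y, and both factors are bounded continuous (hence Lebesgue integrable) on the rectangle, so Fubini's theorem applies:
  integral_R f d(m x m) = (integral_a1^b1 x dx) * (integral_a2^b2 y^2 dy).
Inner integral in x: integral_{-2}^{-1} x dx = ((-1)^2 - (-2)^2)/2
  = -3/2.
Inner integral in y: integral_{-2}^{2} y^2 dy = (2^3 - (-2)^3)/3
  = 16/3.
Product: (-3/2) * (16/3) = -8.

-8


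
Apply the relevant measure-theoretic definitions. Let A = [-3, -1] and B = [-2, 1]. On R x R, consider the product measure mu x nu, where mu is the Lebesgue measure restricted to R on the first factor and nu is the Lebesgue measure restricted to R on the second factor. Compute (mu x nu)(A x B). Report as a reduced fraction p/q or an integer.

For a measurable rectangle A x B, the product measure satisfies
  (mu x nu)(A x B) = mu(A) * nu(B).
  mu(A) = 2.
  nu(B) = 3.
  (mu x nu)(A x B) = 2 * 3 = 6.

6


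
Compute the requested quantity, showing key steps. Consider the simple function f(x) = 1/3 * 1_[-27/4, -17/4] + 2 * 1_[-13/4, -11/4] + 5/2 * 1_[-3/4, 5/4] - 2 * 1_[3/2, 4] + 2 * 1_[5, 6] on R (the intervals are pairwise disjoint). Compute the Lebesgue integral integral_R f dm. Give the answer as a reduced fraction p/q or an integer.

For a simple function f = sum_i c_i * 1_{A_i} with disjoint A_i,
  integral f dm = sum_i c_i * m(A_i).
Lengths of the A_i:
  m(A_1) = -17/4 - (-27/4) = 5/2.
  m(A_2) = -11/4 - (-13/4) = 1/2.
  m(A_3) = 5/4 - (-3/4) = 2.
  m(A_4) = 4 - 3/2 = 5/2.
  m(A_5) = 6 - 5 = 1.
Contributions c_i * m(A_i):
  (1/3) * (5/2) = 5/6.
  (2) * (1/2) = 1.
  (5/2) * (2) = 5.
  (-2) * (5/2) = -5.
  (2) * (1) = 2.
Total: 5/6 + 1 + 5 - 5 + 2 = 23/6.

23/6


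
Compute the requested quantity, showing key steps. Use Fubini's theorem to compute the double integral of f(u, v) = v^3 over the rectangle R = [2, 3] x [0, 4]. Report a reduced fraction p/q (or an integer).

f(u, v) is a tensor product of a function of u and a function of v, and both factors are bounded continuous (hence Lebesgue integrable) on the rectangle, so Fubini's theorem applies:
  integral_R f d(m x m) = (integral_a1^b1 1 du) * (integral_a2^b2 v^3 dv).
Inner integral in u: integral_{2}^{3} 1 du = (3^1 - 2^1)/1
  = 1.
Inner integral in v: integral_{0}^{4} v^3 dv = (4^4 - 0^4)/4
  = 64.
Product: (1) * (64) = 64.

64


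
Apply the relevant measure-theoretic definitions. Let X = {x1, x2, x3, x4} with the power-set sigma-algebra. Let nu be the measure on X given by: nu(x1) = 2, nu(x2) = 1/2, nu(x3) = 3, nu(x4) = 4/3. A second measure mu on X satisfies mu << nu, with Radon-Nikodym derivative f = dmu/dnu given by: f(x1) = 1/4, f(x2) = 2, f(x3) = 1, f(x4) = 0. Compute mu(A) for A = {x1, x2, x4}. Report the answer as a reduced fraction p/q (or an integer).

By the defining property of the Radon-Nikodym derivative, for every measurable set A,
  mu(A) = integral_A f dnu.
Since nu is a discrete measure concentrated on the atoms of X, the integral over A reduces to the sum
  mu(A) = sum_{x in A} f(x) * nu({x}).
Computing each term:
  x1: f(x1) * nu(x1) = 1/4 * 2 = 1/2.
  x2: f(x2) * nu(x2) = 2 * 1/2 = 1.
  x4: f(x4) * nu(x4) = 0 * 4/3 = 0.
Summing: mu(A) = 1/2 + 1 + 0 = 3/2.

3/2


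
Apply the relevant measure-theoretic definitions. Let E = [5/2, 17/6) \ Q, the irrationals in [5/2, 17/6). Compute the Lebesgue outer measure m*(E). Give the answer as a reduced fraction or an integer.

The interval I = [5/2, 17/6) has m(I) = 17/6 - 5/2 = 1/3 (endpoints are measure-zero, so open/closed/half-open agree). Write I = (I cap Q) u (I \ Q). The rationals in I are countable, so m*(I cap Q) = 0 (cover each rational by intervals whose total length is arbitrarily small). By countable subadditivity m*(I) <= m*(I cap Q) + m*(I \ Q), hence m*(I \ Q) >= m(I) = 1/3. The reverse inequality m*(I \ Q) <= m*(I) = 1/3 is trivial since (I \ Q) is a subset of I. Therefore m*(I \ Q) = 1/3.

1/3


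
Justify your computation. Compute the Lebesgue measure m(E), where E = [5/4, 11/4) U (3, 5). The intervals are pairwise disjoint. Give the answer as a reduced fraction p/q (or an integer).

For pairwise disjoint intervals, m(union_i I_i) = sum_i m(I_i),
and m is invariant under swapping open/closed endpoints (single points have measure 0).
So m(E) = sum_i (b_i - a_i).
  I_1 has length 11/4 - 5/4 = 3/2.
  I_2 has length 5 - 3 = 2.
Summing:
  m(E) = 3/2 + 2 = 7/2.

7/2


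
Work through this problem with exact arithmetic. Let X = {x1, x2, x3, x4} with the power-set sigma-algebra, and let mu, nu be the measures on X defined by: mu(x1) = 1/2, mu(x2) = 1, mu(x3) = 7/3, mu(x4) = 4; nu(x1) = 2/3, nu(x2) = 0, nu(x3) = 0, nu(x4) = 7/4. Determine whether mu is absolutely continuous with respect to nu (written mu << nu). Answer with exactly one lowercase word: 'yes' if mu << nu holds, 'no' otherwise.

mu << nu means: every nu-null measurable set is also mu-null; equivalently, for every atom x, if nu({x}) = 0 then mu({x}) = 0.
Checking each atom:
  x1: nu = 2/3 > 0 -> no constraint.
  x2: nu = 0, mu = 1 > 0 -> violates mu << nu.
  x3: nu = 0, mu = 7/3 > 0 -> violates mu << nu.
  x4: nu = 7/4 > 0 -> no constraint.
The atom(s) x2, x3 violate the condition (nu = 0 but mu > 0). Therefore mu is NOT absolutely continuous w.r.t. nu.

no


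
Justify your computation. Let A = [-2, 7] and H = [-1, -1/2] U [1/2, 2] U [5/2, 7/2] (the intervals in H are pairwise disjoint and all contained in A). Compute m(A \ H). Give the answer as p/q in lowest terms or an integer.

The ambient interval has length m(A) = 7 - (-2) = 9.
Since the holes are disjoint and sit inside A, by finite additivity
  m(H) = sum_i (b_i - a_i), and m(A \ H) = m(A) - m(H).
Computing the hole measures:
  m(H_1) = -1/2 - (-1) = 1/2.
  m(H_2) = 2 - 1/2 = 3/2.
  m(H_3) = 7/2 - 5/2 = 1.
Summed: m(H) = 1/2 + 3/2 + 1 = 3.
So m(A \ H) = 9 - 3 = 6.

6


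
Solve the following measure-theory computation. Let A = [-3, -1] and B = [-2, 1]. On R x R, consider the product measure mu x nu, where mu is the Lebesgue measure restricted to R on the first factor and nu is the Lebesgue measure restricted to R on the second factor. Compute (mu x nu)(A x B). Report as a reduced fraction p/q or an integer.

For a measurable rectangle A x B, the product measure satisfies
  (mu x nu)(A x B) = mu(A) * nu(B).
  mu(A) = 2.
  nu(B) = 3.
  (mu x nu)(A x B) = 2 * 3 = 6.

6


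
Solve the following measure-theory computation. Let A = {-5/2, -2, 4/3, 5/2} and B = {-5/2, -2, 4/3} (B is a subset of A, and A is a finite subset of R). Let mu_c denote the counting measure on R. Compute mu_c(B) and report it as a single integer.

Counting measure assigns mu_c(E) = |E| (number of elements) when E is finite.
B has 3 element(s), so mu_c(B) = 3.

3


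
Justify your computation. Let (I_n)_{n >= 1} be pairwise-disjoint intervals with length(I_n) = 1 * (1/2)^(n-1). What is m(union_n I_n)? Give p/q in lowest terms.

By countable additivity of the Lebesgue measure on pairwise disjoint measurable sets,
  m(union_{n >= 1} I_n) = sum_{n >= 1} m(I_n) = sum_{n >= 1} a * r^(n-1),
  with a = 1 and r = 1/2.
Since 0 < r = 1/2 < 1, the geometric series converges:
  sum_{n >= 1} a * r^(n-1) = a / (1 - r).
  = 1 / (1 - 1/2)
  = 1 / (1/2)
  = 2.

2


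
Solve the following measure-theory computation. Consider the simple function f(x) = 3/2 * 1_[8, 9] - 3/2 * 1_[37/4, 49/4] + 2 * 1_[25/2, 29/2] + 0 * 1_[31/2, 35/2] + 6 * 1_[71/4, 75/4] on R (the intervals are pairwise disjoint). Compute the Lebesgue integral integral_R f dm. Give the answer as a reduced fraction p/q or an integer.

For a simple function f = sum_i c_i * 1_{A_i} with disjoint A_i,
  integral f dm = sum_i c_i * m(A_i).
Lengths of the A_i:
  m(A_1) = 9 - 8 = 1.
  m(A_2) = 49/4 - 37/4 = 3.
  m(A_3) = 29/2 - 25/2 = 2.
  m(A_4) = 35/2 - 31/2 = 2.
  m(A_5) = 75/4 - 71/4 = 1.
Contributions c_i * m(A_i):
  (3/2) * (1) = 3/2.
  (-3/2) * (3) = -9/2.
  (2) * (2) = 4.
  (0) * (2) = 0.
  (6) * (1) = 6.
Total: 3/2 - 9/2 + 4 + 0 + 6 = 7.

7


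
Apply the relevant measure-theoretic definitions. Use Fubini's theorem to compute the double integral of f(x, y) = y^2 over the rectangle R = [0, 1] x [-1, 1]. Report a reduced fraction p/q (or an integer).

f(x, y) is a tensor product of a function of x and a function of y, and both factors are bounded continuous (hence Lebesgue integrable) on the rectangle, so Fubini's theorem applies:
  integral_R f d(m x m) = (integral_a1^b1 1 dx) * (integral_a2^b2 y^2 dy).
Inner integral in x: integral_{0}^{1} 1 dx = (1^1 - 0^1)/1
  = 1.
Inner integral in y: integral_{-1}^{1} y^2 dy = (1^3 - (-1)^3)/3
  = 2/3.
Product: (1) * (2/3) = 2/3.

2/3


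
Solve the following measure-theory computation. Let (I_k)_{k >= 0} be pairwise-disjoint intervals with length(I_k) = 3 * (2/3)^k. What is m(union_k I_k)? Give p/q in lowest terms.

By countable additivity of the Lebesgue measure on pairwise disjoint measurable sets,
  m(union_{k >= 0} I_k) = sum_{k >= 0} m(I_k) = sum_{k >= 0} a * r^k,
  with a = 3 and r = 2/3.
Since 0 < r = 2/3 < 1, the geometric series converges:
  sum_{k >= 0} a * r^k = a / (1 - r).
  = 3 / (1 - 2/3)
  = 3 / (1/3)
  = 9.

9


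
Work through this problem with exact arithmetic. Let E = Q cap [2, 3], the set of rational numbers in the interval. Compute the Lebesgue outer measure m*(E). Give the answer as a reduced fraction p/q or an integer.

Q cap [2, 3] is countable; list its elements as q_1, q_2, ... . Fix eps > 0 and cover the k-th point by an interval of length eps * 2^(-k). The cover has total length eps * sum_{k>=1} 2^(-k) = eps, so by definition of outer measure m*(Q cap [2, 3]) <= eps. Since eps was arbitrary and m* >= 0, the outer measure is 0.

0


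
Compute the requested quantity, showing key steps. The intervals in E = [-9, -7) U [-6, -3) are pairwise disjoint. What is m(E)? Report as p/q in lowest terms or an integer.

For pairwise disjoint intervals, m(union_i I_i) = sum_i m(I_i),
and m is invariant under swapping open/closed endpoints (single points have measure 0).
So m(E) = sum_i (b_i - a_i).
  I_1 has length -7 - (-9) = 2.
  I_2 has length -3 - (-6) = 3.
Summing:
  m(E) = 2 + 3 = 5.

5


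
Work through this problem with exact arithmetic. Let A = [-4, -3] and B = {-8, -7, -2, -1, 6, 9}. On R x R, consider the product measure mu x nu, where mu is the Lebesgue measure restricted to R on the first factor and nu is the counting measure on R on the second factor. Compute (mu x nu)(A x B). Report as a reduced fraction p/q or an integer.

For a measurable rectangle A x B, the product measure satisfies
  (mu x nu)(A x B) = mu(A) * nu(B).
  mu(A) = 1.
  nu(B) = 6.
  (mu x nu)(A x B) = 1 * 6 = 6.

6


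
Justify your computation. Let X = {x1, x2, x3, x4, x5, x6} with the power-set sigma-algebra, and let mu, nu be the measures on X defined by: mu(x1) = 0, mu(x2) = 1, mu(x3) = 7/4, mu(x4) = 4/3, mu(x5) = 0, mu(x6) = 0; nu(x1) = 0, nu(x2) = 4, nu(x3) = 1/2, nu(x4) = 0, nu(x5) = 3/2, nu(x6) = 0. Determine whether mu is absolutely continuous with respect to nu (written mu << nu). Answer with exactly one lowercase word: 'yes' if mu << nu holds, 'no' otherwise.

mu << nu means: every nu-null measurable set is also mu-null; equivalently, for every atom x, if nu({x}) = 0 then mu({x}) = 0.
Checking each atom:
  x1: nu = 0, mu = 0 -> consistent with mu << nu.
  x2: nu = 4 > 0 -> no constraint.
  x3: nu = 1/2 > 0 -> no constraint.
  x4: nu = 0, mu = 4/3 > 0 -> violates mu << nu.
  x5: nu = 3/2 > 0 -> no constraint.
  x6: nu = 0, mu = 0 -> consistent with mu << nu.
The atom(s) x4 violate the condition (nu = 0 but mu > 0). Therefore mu is NOT absolutely continuous w.r.t. nu.

no


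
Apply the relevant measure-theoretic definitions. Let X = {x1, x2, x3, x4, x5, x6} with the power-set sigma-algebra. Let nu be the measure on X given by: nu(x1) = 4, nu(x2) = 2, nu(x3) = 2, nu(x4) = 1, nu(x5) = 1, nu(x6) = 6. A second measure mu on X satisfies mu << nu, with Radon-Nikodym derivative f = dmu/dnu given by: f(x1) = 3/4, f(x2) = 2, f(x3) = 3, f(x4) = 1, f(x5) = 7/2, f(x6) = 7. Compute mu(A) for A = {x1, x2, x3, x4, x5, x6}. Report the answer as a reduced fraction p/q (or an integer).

By the defining property of the Radon-Nikodym derivative, for every measurable set A,
  mu(A) = integral_A f dnu.
Since nu is a discrete measure concentrated on the atoms of X, the integral over A reduces to the sum
  mu(A) = sum_{x in A} f(x) * nu({x}).
Computing each term:
  x1: f(x1) * nu(x1) = 3/4 * 4 = 3.
  x2: f(x2) * nu(x2) = 2 * 2 = 4.
  x3: f(x3) * nu(x3) = 3 * 2 = 6.
  x4: f(x4) * nu(x4) = 1 * 1 = 1.
  x5: f(x5) * nu(x5) = 7/2 * 1 = 7/2.
  x6: f(x6) * nu(x6) = 7 * 6 = 42.
Summing: mu(A) = 3 + 4 + 6 + 1 + 7/2 + 42 = 119/2.

119/2


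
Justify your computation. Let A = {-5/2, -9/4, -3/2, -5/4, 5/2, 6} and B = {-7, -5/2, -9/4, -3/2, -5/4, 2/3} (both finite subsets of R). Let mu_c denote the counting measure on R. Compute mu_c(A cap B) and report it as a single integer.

Counting measure on a finite set equals cardinality. mu_c(A cap B) = |A cap B| (elements appearing in both).
Enumerating the elements of A that also lie in B gives 4 element(s).
So mu_c(A cap B) = 4.

4


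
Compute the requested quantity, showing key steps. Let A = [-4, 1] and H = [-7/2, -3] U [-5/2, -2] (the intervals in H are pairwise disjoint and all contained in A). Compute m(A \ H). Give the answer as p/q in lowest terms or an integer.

The ambient interval has length m(A) = 1 - (-4) = 5.
Since the holes are disjoint and sit inside A, by finite additivity
  m(H) = sum_i (b_i - a_i), and m(A \ H) = m(A) - m(H).
Computing the hole measures:
  m(H_1) = -3 - (-7/2) = 1/2.
  m(H_2) = -2 - (-5/2) = 1/2.
Summed: m(H) = 1/2 + 1/2 = 1.
So m(A \ H) = 5 - 1 = 4.

4


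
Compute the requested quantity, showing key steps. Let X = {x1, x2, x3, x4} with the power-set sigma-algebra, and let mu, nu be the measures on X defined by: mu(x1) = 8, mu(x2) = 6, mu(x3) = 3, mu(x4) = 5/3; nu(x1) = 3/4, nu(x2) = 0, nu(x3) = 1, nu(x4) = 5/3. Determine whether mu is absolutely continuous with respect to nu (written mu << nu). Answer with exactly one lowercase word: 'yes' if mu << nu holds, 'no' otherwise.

mu << nu means: every nu-null measurable set is also mu-null; equivalently, for every atom x, if nu({x}) = 0 then mu({x}) = 0.
Checking each atom:
  x1: nu = 3/4 > 0 -> no constraint.
  x2: nu = 0, mu = 6 > 0 -> violates mu << nu.
  x3: nu = 1 > 0 -> no constraint.
  x4: nu = 5/3 > 0 -> no constraint.
The atom(s) x2 violate the condition (nu = 0 but mu > 0). Therefore mu is NOT absolutely continuous w.r.t. nu.

no


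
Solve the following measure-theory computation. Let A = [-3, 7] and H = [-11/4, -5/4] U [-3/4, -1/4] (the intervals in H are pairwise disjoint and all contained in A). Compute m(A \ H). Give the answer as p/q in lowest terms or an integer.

The ambient interval has length m(A) = 7 - (-3) = 10.
Since the holes are disjoint and sit inside A, by finite additivity
  m(H) = sum_i (b_i - a_i), and m(A \ H) = m(A) - m(H).
Computing the hole measures:
  m(H_1) = -5/4 - (-11/4) = 3/2.
  m(H_2) = -1/4 - (-3/4) = 1/2.
Summed: m(H) = 3/2 + 1/2 = 2.
So m(A \ H) = 10 - 2 = 8.

8


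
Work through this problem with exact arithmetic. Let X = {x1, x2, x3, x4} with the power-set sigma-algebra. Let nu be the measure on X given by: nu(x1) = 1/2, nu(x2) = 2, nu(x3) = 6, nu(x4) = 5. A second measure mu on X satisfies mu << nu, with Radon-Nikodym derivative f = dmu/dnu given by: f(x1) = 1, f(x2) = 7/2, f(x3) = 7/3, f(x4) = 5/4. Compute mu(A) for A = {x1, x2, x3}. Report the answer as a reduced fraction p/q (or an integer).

By the defining property of the Radon-Nikodym derivative, for every measurable set A,
  mu(A) = integral_A f dnu.
Since nu is a discrete measure concentrated on the atoms of X, the integral over A reduces to the sum
  mu(A) = sum_{x in A} f(x) * nu({x}).
Computing each term:
  x1: f(x1) * nu(x1) = 1 * 1/2 = 1/2.
  x2: f(x2) * nu(x2) = 7/2 * 2 = 7.
  x3: f(x3) * nu(x3) = 7/3 * 6 = 14.
Summing: mu(A) = 1/2 + 7 + 14 = 43/2.

43/2


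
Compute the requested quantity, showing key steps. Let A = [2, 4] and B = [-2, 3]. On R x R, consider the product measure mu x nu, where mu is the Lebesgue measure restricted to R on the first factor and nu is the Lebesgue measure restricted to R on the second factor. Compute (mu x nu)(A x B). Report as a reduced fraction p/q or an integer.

For a measurable rectangle A x B, the product measure satisfies
  (mu x nu)(A x B) = mu(A) * nu(B).
  mu(A) = 2.
  nu(B) = 5.
  (mu x nu)(A x B) = 2 * 5 = 10.

10


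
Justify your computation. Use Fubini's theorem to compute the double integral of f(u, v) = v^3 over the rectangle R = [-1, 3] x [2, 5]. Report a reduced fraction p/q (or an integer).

f(u, v) is a tensor product of a function of u and a function of v, and both factors are bounded continuous (hence Lebesgue integrable) on the rectangle, so Fubini's theorem applies:
  integral_R f d(m x m) = (integral_a1^b1 1 du) * (integral_a2^b2 v^3 dv).
Inner integral in u: integral_{-1}^{3} 1 du = (3^1 - (-1)^1)/1
  = 4.
Inner integral in v: integral_{2}^{5} v^3 dv = (5^4 - 2^4)/4
  = 609/4.
Product: (4) * (609/4) = 609.

609


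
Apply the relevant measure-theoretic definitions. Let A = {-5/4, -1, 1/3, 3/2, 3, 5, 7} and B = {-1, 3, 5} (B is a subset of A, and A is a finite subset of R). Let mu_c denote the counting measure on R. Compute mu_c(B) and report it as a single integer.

Counting measure assigns mu_c(E) = |E| (number of elements) when E is finite.
B has 3 element(s), so mu_c(B) = 3.

3


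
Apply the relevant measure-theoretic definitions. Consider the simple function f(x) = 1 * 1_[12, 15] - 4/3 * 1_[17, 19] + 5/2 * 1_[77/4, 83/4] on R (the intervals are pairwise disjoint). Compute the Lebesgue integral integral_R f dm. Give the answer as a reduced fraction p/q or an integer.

For a simple function f = sum_i c_i * 1_{A_i} with disjoint A_i,
  integral f dm = sum_i c_i * m(A_i).
Lengths of the A_i:
  m(A_1) = 15 - 12 = 3.
  m(A_2) = 19 - 17 = 2.
  m(A_3) = 83/4 - 77/4 = 3/2.
Contributions c_i * m(A_i):
  (1) * (3) = 3.
  (-4/3) * (2) = -8/3.
  (5/2) * (3/2) = 15/4.
Total: 3 - 8/3 + 15/4 = 49/12.

49/12


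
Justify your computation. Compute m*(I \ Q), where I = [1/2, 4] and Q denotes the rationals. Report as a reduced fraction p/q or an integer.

The interval I = [1/2, 4] has m(I) = 4 - 1/2 = 7/2 (endpoints are measure-zero, so open/closed/half-open agree). Write I = (I cap Q) u (I \ Q). The rationals in I are countable, so m*(I cap Q) = 0 (cover each rational by intervals whose total length is arbitrarily small). By countable subadditivity m*(I) <= m*(I cap Q) + m*(I \ Q), hence m*(I \ Q) >= m(I) = 7/2. The reverse inequality m*(I \ Q) <= m*(I) = 7/2 is trivial since (I \ Q) is a subset of I. Therefore m*(I \ Q) = 7/2.

7/2


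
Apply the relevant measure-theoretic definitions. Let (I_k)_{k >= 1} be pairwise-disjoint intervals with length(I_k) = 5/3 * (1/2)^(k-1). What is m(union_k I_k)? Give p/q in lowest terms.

By countable additivity of the Lebesgue measure on pairwise disjoint measurable sets,
  m(union_{k >= 1} I_k) = sum_{k >= 1} m(I_k) = sum_{k >= 1} a * r^(k-1),
  with a = 5/3 and r = 1/2.
Since 0 < r = 1/2 < 1, the geometric series converges:
  sum_{k >= 1} a * r^(k-1) = a / (1 - r).
  = 5/3 / (1 - 1/2)
  = 5/3 / (1/2)
  = 10/3.

10/3


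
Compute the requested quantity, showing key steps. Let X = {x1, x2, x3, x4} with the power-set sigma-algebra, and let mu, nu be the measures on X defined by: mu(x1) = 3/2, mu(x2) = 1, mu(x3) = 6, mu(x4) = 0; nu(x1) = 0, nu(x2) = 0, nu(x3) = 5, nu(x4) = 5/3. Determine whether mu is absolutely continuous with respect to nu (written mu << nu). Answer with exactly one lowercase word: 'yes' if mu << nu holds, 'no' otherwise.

mu << nu means: every nu-null measurable set is also mu-null; equivalently, for every atom x, if nu({x}) = 0 then mu({x}) = 0.
Checking each atom:
  x1: nu = 0, mu = 3/2 > 0 -> violates mu << nu.
  x2: nu = 0, mu = 1 > 0 -> violates mu << nu.
  x3: nu = 5 > 0 -> no constraint.
  x4: nu = 5/3 > 0 -> no constraint.
The atom(s) x1, x2 violate the condition (nu = 0 but mu > 0). Therefore mu is NOT absolutely continuous w.r.t. nu.

no


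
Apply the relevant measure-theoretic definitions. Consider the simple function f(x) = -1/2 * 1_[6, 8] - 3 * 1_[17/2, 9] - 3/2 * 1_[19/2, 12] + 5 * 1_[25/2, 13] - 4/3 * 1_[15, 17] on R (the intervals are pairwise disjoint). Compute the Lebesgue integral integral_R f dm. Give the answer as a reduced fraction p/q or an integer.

For a simple function f = sum_i c_i * 1_{A_i} with disjoint A_i,
  integral f dm = sum_i c_i * m(A_i).
Lengths of the A_i:
  m(A_1) = 8 - 6 = 2.
  m(A_2) = 9 - 17/2 = 1/2.
  m(A_3) = 12 - 19/2 = 5/2.
  m(A_4) = 13 - 25/2 = 1/2.
  m(A_5) = 17 - 15 = 2.
Contributions c_i * m(A_i):
  (-1/2) * (2) = -1.
  (-3) * (1/2) = -3/2.
  (-3/2) * (5/2) = -15/4.
  (5) * (1/2) = 5/2.
  (-4/3) * (2) = -8/3.
Total: -1 - 3/2 - 15/4 + 5/2 - 8/3 = -77/12.

-77/12


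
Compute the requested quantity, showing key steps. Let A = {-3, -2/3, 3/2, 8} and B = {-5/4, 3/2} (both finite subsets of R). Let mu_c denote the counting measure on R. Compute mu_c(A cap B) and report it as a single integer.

Counting measure on a finite set equals cardinality. mu_c(A cap B) = |A cap B| (elements appearing in both).
Enumerating the elements of A that also lie in B gives 1 element(s).
So mu_c(A cap B) = 1.

1


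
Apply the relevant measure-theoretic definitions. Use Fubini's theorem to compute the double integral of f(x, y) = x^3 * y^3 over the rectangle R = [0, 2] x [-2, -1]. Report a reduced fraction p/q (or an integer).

f(x, y) is a tensor product of a function of x and a function of y, and both factors are bounded continuous (hence Lebesgue integrable) on the rectangle, so Fubini's theorem applies:
  integral_R f d(m x m) = (integral_a1^b1 x^3 dx) * (integral_a2^b2 y^3 dy).
Inner integral in x: integral_{0}^{2} x^3 dx = (2^4 - 0^4)/4
  = 4.
Inner integral in y: integral_{-2}^{-1} y^3 dy = ((-1)^4 - (-2)^4)/4
  = -15/4.
Product: (4) * (-15/4) = -15.

-15


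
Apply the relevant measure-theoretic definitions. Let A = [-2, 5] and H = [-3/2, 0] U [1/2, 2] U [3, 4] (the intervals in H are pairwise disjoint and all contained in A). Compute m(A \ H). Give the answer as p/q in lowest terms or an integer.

The ambient interval has length m(A) = 5 - (-2) = 7.
Since the holes are disjoint and sit inside A, by finite additivity
  m(H) = sum_i (b_i - a_i), and m(A \ H) = m(A) - m(H).
Computing the hole measures:
  m(H_1) = 0 - (-3/2) = 3/2.
  m(H_2) = 2 - 1/2 = 3/2.
  m(H_3) = 4 - 3 = 1.
Summed: m(H) = 3/2 + 3/2 + 1 = 4.
So m(A \ H) = 7 - 4 = 3.

3


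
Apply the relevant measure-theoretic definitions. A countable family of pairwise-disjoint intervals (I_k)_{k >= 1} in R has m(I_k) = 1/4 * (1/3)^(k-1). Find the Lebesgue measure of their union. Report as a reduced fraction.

By countable additivity of the Lebesgue measure on pairwise disjoint measurable sets,
  m(union_{k >= 1} I_k) = sum_{k >= 1} m(I_k) = sum_{k >= 1} a * r^(k-1),
  with a = 1/4 and r = 1/3.
Since 0 < r = 1/3 < 1, the geometric series converges:
  sum_{k >= 1} a * r^(k-1) = a / (1 - r).
  = 1/4 / (1 - 1/3)
  = 1/4 / (2/3)
  = 3/8.

3/8


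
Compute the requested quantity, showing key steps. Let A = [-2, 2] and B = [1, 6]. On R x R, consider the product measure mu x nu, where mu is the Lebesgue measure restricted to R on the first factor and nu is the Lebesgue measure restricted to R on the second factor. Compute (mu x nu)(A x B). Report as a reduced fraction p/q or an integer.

For a measurable rectangle A x B, the product measure satisfies
  (mu x nu)(A x B) = mu(A) * nu(B).
  mu(A) = 4.
  nu(B) = 5.
  (mu x nu)(A x B) = 4 * 5 = 20.

20


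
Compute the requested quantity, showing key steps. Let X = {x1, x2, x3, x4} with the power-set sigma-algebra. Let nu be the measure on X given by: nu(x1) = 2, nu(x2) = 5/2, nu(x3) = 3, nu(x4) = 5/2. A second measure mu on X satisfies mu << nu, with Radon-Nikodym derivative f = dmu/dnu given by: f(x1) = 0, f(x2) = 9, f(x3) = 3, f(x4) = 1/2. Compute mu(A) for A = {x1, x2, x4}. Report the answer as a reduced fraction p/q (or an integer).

By the defining property of the Radon-Nikodym derivative, for every measurable set A,
  mu(A) = integral_A f dnu.
Since nu is a discrete measure concentrated on the atoms of X, the integral over A reduces to the sum
  mu(A) = sum_{x in A} f(x) * nu({x}).
Computing each term:
  x1: f(x1) * nu(x1) = 0 * 2 = 0.
  x2: f(x2) * nu(x2) = 9 * 5/2 = 45/2.
  x4: f(x4) * nu(x4) = 1/2 * 5/2 = 5/4.
Summing: mu(A) = 0 + 45/2 + 5/4 = 95/4.

95/4


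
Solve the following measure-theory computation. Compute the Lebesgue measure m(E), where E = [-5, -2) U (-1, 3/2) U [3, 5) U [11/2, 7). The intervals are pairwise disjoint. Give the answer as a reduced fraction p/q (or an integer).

For pairwise disjoint intervals, m(union_i I_i) = sum_i m(I_i),
and m is invariant under swapping open/closed endpoints (single points have measure 0).
So m(E) = sum_i (b_i - a_i).
  I_1 has length -2 - (-5) = 3.
  I_2 has length 3/2 - (-1) = 5/2.
  I_3 has length 5 - 3 = 2.
  I_4 has length 7 - 11/2 = 3/2.
Summing:
  m(E) = 3 + 5/2 + 2 + 3/2 = 9.

9


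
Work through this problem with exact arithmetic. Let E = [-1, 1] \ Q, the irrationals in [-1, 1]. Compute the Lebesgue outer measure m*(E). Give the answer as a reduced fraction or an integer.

The interval I = [-1, 1] has m(I) = 1 - (-1) = 2 (endpoints are measure-zero, so open/closed/half-open agree). Write I = (I cap Q) u (I \ Q). The rationals in I are countable, so m*(I cap Q) = 0 (cover each rational by intervals whose total length is arbitrarily small). By countable subadditivity m*(I) <= m*(I cap Q) + m*(I \ Q), hence m*(I \ Q) >= m(I) = 2. The reverse inequality m*(I \ Q) <= m*(I) = 2 is trivial since (I \ Q) is a subset of I. Therefore m*(I \ Q) = 2.

2


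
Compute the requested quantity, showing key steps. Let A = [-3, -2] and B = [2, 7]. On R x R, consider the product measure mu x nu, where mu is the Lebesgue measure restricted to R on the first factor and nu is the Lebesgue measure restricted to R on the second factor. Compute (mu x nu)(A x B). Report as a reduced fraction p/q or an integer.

For a measurable rectangle A x B, the product measure satisfies
  (mu x nu)(A x B) = mu(A) * nu(B).
  mu(A) = 1.
  nu(B) = 5.
  (mu x nu)(A x B) = 1 * 5 = 5.

5


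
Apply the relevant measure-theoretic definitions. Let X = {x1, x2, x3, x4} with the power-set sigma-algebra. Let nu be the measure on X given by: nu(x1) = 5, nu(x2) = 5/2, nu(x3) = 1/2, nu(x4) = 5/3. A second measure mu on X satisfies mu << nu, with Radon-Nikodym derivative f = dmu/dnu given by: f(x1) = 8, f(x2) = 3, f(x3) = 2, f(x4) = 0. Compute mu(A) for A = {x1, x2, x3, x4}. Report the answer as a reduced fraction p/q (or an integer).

By the defining property of the Radon-Nikodym derivative, for every measurable set A,
  mu(A) = integral_A f dnu.
Since nu is a discrete measure concentrated on the atoms of X, the integral over A reduces to the sum
  mu(A) = sum_{x in A} f(x) * nu({x}).
Computing each term:
  x1: f(x1) * nu(x1) = 8 * 5 = 40.
  x2: f(x2) * nu(x2) = 3 * 5/2 = 15/2.
  x3: f(x3) * nu(x3) = 2 * 1/2 = 1.
  x4: f(x4) * nu(x4) = 0 * 5/3 = 0.
Summing: mu(A) = 40 + 15/2 + 1 + 0 = 97/2.

97/2


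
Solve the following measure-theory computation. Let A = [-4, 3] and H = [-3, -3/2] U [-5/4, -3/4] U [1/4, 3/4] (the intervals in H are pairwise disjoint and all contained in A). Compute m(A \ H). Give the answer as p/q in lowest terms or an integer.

The ambient interval has length m(A) = 3 - (-4) = 7.
Since the holes are disjoint and sit inside A, by finite additivity
  m(H) = sum_i (b_i - a_i), and m(A \ H) = m(A) - m(H).
Computing the hole measures:
  m(H_1) = -3/2 - (-3) = 3/2.
  m(H_2) = -3/4 - (-5/4) = 1/2.
  m(H_3) = 3/4 - 1/4 = 1/2.
Summed: m(H) = 3/2 + 1/2 + 1/2 = 5/2.
So m(A \ H) = 7 - 5/2 = 9/2.

9/2


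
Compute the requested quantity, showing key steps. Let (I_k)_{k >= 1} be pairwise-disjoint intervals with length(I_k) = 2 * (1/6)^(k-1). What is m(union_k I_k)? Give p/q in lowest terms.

By countable additivity of the Lebesgue measure on pairwise disjoint measurable sets,
  m(union_{k >= 1} I_k) = sum_{k >= 1} m(I_k) = sum_{k >= 1} a * r^(k-1),
  with a = 2 and r = 1/6.
Since 0 < r = 1/6 < 1, the geometric series converges:
  sum_{k >= 1} a * r^(k-1) = a / (1 - r).
  = 2 / (1 - 1/6)
  = 2 / (5/6)
  = 12/5.

12/5


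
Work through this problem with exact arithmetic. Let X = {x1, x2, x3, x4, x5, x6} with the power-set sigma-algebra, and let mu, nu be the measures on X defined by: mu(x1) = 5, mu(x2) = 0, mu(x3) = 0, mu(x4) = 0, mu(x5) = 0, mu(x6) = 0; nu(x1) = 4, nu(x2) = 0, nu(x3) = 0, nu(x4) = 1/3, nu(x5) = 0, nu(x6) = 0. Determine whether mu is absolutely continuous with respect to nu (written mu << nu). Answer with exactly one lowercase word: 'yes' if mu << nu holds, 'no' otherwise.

mu << nu means: every nu-null measurable set is also mu-null; equivalently, for every atom x, if nu({x}) = 0 then mu({x}) = 0.
Checking each atom:
  x1: nu = 4 > 0 -> no constraint.
  x2: nu = 0, mu = 0 -> consistent with mu << nu.
  x3: nu = 0, mu = 0 -> consistent with mu << nu.
  x4: nu = 1/3 > 0 -> no constraint.
  x5: nu = 0, mu = 0 -> consistent with mu << nu.
  x6: nu = 0, mu = 0 -> consistent with mu << nu.
No atom violates the condition. Therefore mu << nu.

yes


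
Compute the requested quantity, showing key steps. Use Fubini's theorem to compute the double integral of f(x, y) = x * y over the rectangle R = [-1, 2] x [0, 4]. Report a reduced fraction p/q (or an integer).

f(x, y) is a tensor product of a function of x and a function of y, and both factors are bounded continuous (hence Lebesgue integrable) on the rectangle, so Fubini's theorem applies:
  integral_R f d(m x m) = (integral_a1^b1 x dx) * (integral_a2^b2 y dy).
Inner integral in x: integral_{-1}^{2} x dx = (2^2 - (-1)^2)/2
  = 3/2.
Inner integral in y: integral_{0}^{4} y dy = (4^2 - 0^2)/2
  = 8.
Product: (3/2) * (8) = 12.

12


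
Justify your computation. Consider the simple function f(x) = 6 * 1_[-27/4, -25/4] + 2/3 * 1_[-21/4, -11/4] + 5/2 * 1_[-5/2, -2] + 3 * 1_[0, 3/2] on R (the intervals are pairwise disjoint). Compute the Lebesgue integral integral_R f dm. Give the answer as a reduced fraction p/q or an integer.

For a simple function f = sum_i c_i * 1_{A_i} with disjoint A_i,
  integral f dm = sum_i c_i * m(A_i).
Lengths of the A_i:
  m(A_1) = -25/4 - (-27/4) = 1/2.
  m(A_2) = -11/4 - (-21/4) = 5/2.
  m(A_3) = -2 - (-5/2) = 1/2.
  m(A_4) = 3/2 - 0 = 3/2.
Contributions c_i * m(A_i):
  (6) * (1/2) = 3.
  (2/3) * (5/2) = 5/3.
  (5/2) * (1/2) = 5/4.
  (3) * (3/2) = 9/2.
Total: 3 + 5/3 + 5/4 + 9/2 = 125/12.

125/12


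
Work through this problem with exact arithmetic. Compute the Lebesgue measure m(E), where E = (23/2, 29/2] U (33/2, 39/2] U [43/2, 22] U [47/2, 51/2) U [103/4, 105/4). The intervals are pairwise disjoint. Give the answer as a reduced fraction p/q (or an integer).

For pairwise disjoint intervals, m(union_i I_i) = sum_i m(I_i),
and m is invariant under swapping open/closed endpoints (single points have measure 0).
So m(E) = sum_i (b_i - a_i).
  I_1 has length 29/2 - 23/2 = 3.
  I_2 has length 39/2 - 33/2 = 3.
  I_3 has length 22 - 43/2 = 1/2.
  I_4 has length 51/2 - 47/2 = 2.
  I_5 has length 105/4 - 103/4 = 1/2.
Summing:
  m(E) = 3 + 3 + 1/2 + 2 + 1/2 = 9.

9


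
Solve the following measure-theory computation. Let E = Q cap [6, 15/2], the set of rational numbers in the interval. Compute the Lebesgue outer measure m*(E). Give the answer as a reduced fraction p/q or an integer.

Q cap [6, 15/2] is countable; list its elements as q_1, q_2, ... . Fix eps > 0 and cover the k-th point by an interval of length eps * 2^(-k). The cover has total length eps * sum_{k>=1} 2^(-k) = eps, so by definition of outer measure m*(Q cap [6, 15/2]) <= eps. Since eps was arbitrary and m* >= 0, the outer measure is 0.

0


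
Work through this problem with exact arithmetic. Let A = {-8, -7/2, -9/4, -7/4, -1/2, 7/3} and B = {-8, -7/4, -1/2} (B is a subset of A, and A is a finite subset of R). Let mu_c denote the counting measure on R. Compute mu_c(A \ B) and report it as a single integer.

Counting measure assigns mu_c(E) = |E| (number of elements) when E is finite. For B subset A, A \ B is the set of elements of A not in B, so |A \ B| = |A| - |B|.
|A| = 6, |B| = 3, so mu_c(A \ B) = 6 - 3 = 3.

3


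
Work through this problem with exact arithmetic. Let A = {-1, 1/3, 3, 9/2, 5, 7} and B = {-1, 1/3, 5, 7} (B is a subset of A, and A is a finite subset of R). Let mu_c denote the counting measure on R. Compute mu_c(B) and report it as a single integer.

Counting measure assigns mu_c(E) = |E| (number of elements) when E is finite.
B has 4 element(s), so mu_c(B) = 4.

4


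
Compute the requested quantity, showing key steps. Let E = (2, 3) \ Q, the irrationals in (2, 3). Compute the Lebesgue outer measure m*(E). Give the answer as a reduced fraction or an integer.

The interval I = (2, 3) has m(I) = 3 - 2 = 1 (endpoints are measure-zero, so open/closed/half-open agree). Write I = (I cap Q) u (I \ Q). The rationals in I are countable, so m*(I cap Q) = 0 (cover each rational by intervals whose total length is arbitrarily small). By countable subadditivity m*(I) <= m*(I cap Q) + m*(I \ Q), hence m*(I \ Q) >= m(I) = 1. The reverse inequality m*(I \ Q) <= m*(I) = 1 is trivial since (I \ Q) is a subset of I. Therefore m*(I \ Q) = 1.

1


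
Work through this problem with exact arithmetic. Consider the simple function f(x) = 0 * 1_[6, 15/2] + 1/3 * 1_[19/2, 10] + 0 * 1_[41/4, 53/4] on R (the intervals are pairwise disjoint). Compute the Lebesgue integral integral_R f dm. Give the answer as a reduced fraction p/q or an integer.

For a simple function f = sum_i c_i * 1_{A_i} with disjoint A_i,
  integral f dm = sum_i c_i * m(A_i).
Lengths of the A_i:
  m(A_1) = 15/2 - 6 = 3/2.
  m(A_2) = 10 - 19/2 = 1/2.
  m(A_3) = 53/4 - 41/4 = 3.
Contributions c_i * m(A_i):
  (0) * (3/2) = 0.
  (1/3) * (1/2) = 1/6.
  (0) * (3) = 0.
Total: 0 + 1/6 + 0 = 1/6.

1/6


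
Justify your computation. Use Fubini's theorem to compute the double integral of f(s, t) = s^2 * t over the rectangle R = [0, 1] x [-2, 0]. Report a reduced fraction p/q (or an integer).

f(s, t) is a tensor product of a function of s and a function of t, and both factors are bounded continuous (hence Lebesgue integrable) on the rectangle, so Fubini's theorem applies:
  integral_R f d(m x m) = (integral_a1^b1 s^2 ds) * (integral_a2^b2 t dt).
Inner integral in s: integral_{0}^{1} s^2 ds = (1^3 - 0^3)/3
  = 1/3.
Inner integral in t: integral_{-2}^{0} t dt = (0^2 - (-2)^2)/2
  = -2.
Product: (1/3) * (-2) = -2/3.

-2/3


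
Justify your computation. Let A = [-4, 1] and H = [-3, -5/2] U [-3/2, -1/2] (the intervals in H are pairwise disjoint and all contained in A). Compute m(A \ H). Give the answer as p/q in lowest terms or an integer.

The ambient interval has length m(A) = 1 - (-4) = 5.
Since the holes are disjoint and sit inside A, by finite additivity
  m(H) = sum_i (b_i - a_i), and m(A \ H) = m(A) - m(H).
Computing the hole measures:
  m(H_1) = -5/2 - (-3) = 1/2.
  m(H_2) = -1/2 - (-3/2) = 1.
Summed: m(H) = 1/2 + 1 = 3/2.
So m(A \ H) = 5 - 3/2 = 7/2.

7/2


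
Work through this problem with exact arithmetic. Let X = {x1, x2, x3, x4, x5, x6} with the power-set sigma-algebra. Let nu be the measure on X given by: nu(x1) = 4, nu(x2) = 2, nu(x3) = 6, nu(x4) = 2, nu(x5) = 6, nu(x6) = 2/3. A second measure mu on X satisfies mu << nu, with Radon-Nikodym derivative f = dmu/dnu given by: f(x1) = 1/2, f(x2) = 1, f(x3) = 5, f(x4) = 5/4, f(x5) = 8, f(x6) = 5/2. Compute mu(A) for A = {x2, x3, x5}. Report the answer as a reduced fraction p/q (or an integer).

By the defining property of the Radon-Nikodym derivative, for every measurable set A,
  mu(A) = integral_A f dnu.
Since nu is a discrete measure concentrated on the atoms of X, the integral over A reduces to the sum
  mu(A) = sum_{x in A} f(x) * nu({x}).
Computing each term:
  x2: f(x2) * nu(x2) = 1 * 2 = 2.
  x3: f(x3) * nu(x3) = 5 * 6 = 30.
  x5: f(x5) * nu(x5) = 8 * 6 = 48.
Summing: mu(A) = 2 + 30 + 48 = 80.

80


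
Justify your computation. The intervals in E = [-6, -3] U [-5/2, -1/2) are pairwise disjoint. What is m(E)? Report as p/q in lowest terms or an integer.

For pairwise disjoint intervals, m(union_i I_i) = sum_i m(I_i),
and m is invariant under swapping open/closed endpoints (single points have measure 0).
So m(E) = sum_i (b_i - a_i).
  I_1 has length -3 - (-6) = 3.
  I_2 has length -1/2 - (-5/2) = 2.
Summing:
  m(E) = 3 + 2 = 5.

5


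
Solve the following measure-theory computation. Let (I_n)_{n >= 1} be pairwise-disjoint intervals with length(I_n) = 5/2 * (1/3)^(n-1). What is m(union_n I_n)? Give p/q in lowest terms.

By countable additivity of the Lebesgue measure on pairwise disjoint measurable sets,
  m(union_{n >= 1} I_n) = sum_{n >= 1} m(I_n) = sum_{n >= 1} a * r^(n-1),
  with a = 5/2 and r = 1/3.
Since 0 < r = 1/3 < 1, the geometric series converges:
  sum_{n >= 1} a * r^(n-1) = a / (1 - r).
  = 5/2 / (1 - 1/3)
  = 5/2 / (2/3)
  = 15/4.

15/4
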